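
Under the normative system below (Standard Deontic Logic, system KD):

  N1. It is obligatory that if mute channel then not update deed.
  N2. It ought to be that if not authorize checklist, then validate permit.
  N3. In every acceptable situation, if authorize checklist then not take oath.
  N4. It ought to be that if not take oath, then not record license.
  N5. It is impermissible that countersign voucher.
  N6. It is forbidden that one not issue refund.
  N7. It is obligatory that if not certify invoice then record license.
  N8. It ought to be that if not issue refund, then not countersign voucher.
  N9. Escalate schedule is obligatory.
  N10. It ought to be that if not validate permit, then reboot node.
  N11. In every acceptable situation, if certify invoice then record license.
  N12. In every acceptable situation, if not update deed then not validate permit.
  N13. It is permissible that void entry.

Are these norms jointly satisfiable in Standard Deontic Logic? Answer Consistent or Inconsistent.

Consistent

Premise 8 is O(¬issue_refund → ¬countersign_voucher); even if O(¬countersign_voucher) held, inferring O(¬issue_refund) would be affirming the consequent — invalid.
So O(¬issue_refund) is not derivable, and the apparent clash with O(issue_refund) does not arise.
A world satisfying every obligation exists (e.g. authorize_checklist=false, certify_invoice=false, countersign_voucher=false, escalate_schedule=true, issue_refund=true, mute_channel=false, reboot_node=false, record_license=true, take_oath=true, update_deed=true, validate_permit=true, void_entry=false); no atom is both obligatory and forbidden, so the set is consistent.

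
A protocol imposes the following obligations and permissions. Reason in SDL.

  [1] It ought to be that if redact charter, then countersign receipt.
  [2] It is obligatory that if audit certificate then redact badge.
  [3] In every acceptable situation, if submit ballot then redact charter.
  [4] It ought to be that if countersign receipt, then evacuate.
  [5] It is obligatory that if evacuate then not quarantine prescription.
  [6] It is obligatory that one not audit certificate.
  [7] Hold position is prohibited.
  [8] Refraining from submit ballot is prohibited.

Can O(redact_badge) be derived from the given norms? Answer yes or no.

Premise 2 is O(audit_certificate → redact_badge), but O(audit_certificate) is not derivable from the premises, so it does not yield O(redact_badge).
No other premise forces O(redact_badge). An ideal world satisfying every premise can still have redact_badge false, so O(redact_badge) is not derivable.

No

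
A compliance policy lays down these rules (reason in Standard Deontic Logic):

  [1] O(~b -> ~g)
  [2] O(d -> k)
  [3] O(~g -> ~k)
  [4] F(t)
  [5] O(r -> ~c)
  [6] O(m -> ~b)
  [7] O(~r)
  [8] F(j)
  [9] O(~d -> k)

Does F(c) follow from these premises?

Premise 5 is O(r -> ~c), but O(r) is not derivable from the premises, so it does not yield O(~c).
No other premise forces O(~c). An ideal world satisfying every premise can still have c true, so F(c) is not derivable.

No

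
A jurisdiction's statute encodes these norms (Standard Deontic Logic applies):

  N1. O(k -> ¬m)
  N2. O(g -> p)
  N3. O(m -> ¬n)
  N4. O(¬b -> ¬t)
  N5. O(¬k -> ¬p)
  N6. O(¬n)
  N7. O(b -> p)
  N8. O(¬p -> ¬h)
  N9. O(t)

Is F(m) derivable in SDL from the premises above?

From premise 9 we have O(t).
The contrapositive of premise 4 (O(¬b -> ¬t)) is O(t -> b), and O(t) is already established, so O(b).
Applying K to premise 7 (O(b -> p)) and O(b) yields O(p).
Premise 5, O(¬k -> ¬p), contraposes to O(p -> k); with O(p) we get O(k).
Applying K to premise 1 (O(k -> ¬m)) and O(k) yields O(¬m).
Premises 2, 3, 6, 8 do not contribute to this derivation.
So O(¬m) holds, i.e. F(m). The claim follows.

Yes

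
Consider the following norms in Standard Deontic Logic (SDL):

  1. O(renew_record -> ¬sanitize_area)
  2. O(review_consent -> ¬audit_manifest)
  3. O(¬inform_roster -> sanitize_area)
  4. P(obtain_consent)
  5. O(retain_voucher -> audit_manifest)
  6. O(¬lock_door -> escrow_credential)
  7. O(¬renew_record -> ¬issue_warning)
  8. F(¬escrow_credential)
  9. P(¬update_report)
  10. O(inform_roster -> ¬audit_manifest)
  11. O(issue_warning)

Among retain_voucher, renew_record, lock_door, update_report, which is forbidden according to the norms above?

Premise 11 gives O(issue_warning).
Premise 7, O(¬renew_record -> ¬issue_warning), contraposes to O(issue_warning -> renew_record); with O(issue_warning) we get O(renew_record).
Premise 1 is O(renew_record -> ¬sanitize_area); since O(renew_record), deontic closure gives O(¬sanitize_area).
Premise 3, O(¬inform_roster -> sanitize_area), contraposes to O(¬sanitize_area -> inform_roster); with O(¬sanitize_area) we get O(inform_roster).
With premise 10, O(inform_roster -> ¬audit_manifest), the K-axiom yields O(¬audit_manifest).
Premise 5 is O(retain_voucher -> audit_manifest); contrapositively O(¬audit_manifest -> ¬retain_voucher). Since O(¬audit_manifest) holds, K gives O(¬retain_voucher).
So O(¬retain_voucher) holds, i.e. retain_voucher is forbidden. None of the other listed options is forbidden under the premises.

retain_voucher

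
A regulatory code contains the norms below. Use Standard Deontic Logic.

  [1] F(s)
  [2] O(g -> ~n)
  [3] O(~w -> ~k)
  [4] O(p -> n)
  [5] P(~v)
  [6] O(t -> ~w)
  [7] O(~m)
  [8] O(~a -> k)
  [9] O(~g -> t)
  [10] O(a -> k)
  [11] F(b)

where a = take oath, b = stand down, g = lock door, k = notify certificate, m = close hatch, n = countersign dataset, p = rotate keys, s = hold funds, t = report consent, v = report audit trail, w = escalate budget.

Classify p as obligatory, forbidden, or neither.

Premises 8 and 10 cover both cases: O(~a -> k) and O(a -> k). Since ~a ∨ a is a tautology, O(k) follows.
The contrapositive of premise 3 (O(~w -> ~k)) is O(k -> w), and O(k) is already established, so O(w).
The contrapositive of premise 6 (O(t -> ~w)) is O(w -> ~t), and O(w) is already established, so O(~t).
The contrapositive of premise 9 (O(~g -> t)) is O(~t -> g), and O(~t) is already established, so O(g).
From O(g) and premise 2, O(g -> ~n), we obtain O(~n).
Premise 4, O(p -> n), contraposes to O(~n -> ~p); with O(~n) we get O(~p).
Premises 1, 5, 7, 11 do not contribute to this derivation.
Thus O(~p), which is F(p): p is forbidden.

Forbidden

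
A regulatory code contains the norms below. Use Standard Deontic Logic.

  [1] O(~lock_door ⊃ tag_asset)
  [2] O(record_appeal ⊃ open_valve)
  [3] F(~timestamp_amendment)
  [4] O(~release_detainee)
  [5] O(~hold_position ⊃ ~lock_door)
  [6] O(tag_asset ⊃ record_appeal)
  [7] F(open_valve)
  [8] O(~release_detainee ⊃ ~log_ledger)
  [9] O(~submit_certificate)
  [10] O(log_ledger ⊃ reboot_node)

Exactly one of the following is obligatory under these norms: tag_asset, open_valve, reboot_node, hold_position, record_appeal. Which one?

hold_position

F(open_valve) at premise 7 means O(~open_valve).
Premise 2, O(record_appeal ⊃ open_valve), contraposes to O(~open_valve ⊃ ~record_appeal); with O(~open_valve) we get O(~record_appeal).
The contrapositive of premise 6 (O(tag_asset ⊃ record_appeal)) is O(~record_appeal ⊃ ~tag_asset), and O(~record_appeal) is already established, so O(~tag_asset).
Premise 1 is O(~lock_door ⊃ tag_asset); contrapositively O(~tag_asset ⊃ lock_door). Since O(~tag_asset) holds, K gives O(lock_door).
Premise 5, O(~hold_position ⊃ ~lock_door), contraposes to O(lock_door ⊃ hold_position); with O(lock_door) we get O(hold_position).
So O(hold_position) holds — hold_position is obligatory. None of the other listed options is made obligatory by any chain of premises.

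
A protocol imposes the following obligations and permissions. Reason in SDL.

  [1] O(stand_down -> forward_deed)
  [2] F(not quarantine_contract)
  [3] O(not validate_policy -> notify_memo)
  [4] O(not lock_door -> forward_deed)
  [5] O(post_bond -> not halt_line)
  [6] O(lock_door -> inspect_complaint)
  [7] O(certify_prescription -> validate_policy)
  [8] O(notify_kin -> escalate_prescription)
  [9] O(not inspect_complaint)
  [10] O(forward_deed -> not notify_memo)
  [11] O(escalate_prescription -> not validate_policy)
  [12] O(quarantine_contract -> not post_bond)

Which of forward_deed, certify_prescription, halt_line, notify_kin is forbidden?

From premise 9 we have O(not inspect_complaint).
Premise 6, O(lock_door -> inspect_complaint), contraposes to O(not inspect_complaint -> not lock_door); with O(not inspect_complaint) we get O(not lock_door).
Applying K to premise 4 (O(not lock_door -> forward_deed)) and O(not lock_door) yields O(forward_deed).
Applying K to premise 10 (O(forward_deed -> not notify_memo)) and O(forward_deed) yields O(not notify_memo).
The contrapositive of premise 3 (O(not validate_policy -> notify_memo)) is O(not notify_memo -> validate_policy), and O(not notify_memo) is already established, so O(validate_policy).
Premise 11 is O(escalate_prescription -> not validate_policy); contrapositively O(validate_policy -> not escalate_prescription). Since O(validate_policy) holds, K gives O(not escalate_prescription).
Premise 8, O(notify_kin -> escalate_prescription), contraposes to O(not escalate_prescription -> not notify_kin); with O(not escalate_prescription) we get O(not notify_kin).
So O(not notify_kin) holds, i.e. notify_kin is forbidden. None of the other listed options is forbidden under the premises.

notify_kin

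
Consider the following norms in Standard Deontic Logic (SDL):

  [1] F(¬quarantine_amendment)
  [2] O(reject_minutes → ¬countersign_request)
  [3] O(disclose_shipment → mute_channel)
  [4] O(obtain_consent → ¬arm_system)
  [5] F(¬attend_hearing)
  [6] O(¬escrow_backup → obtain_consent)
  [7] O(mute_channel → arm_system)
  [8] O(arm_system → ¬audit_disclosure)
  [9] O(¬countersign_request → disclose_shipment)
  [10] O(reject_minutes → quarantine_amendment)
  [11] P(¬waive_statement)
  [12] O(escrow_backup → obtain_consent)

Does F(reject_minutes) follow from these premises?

Yes

Premises 6 and 12 cover both cases: O(¬escrow_backup → obtain_consent) and O(escrow_backup → obtain_consent). Since ¬escrow_backup ∨ escrow_backup is a tautology, O(obtain_consent) follows.
With premise 4, O(obtain_consent → ¬arm_system), the K-axiom yields O(¬arm_system).
The contrapositive of premise 7 (O(mute_channel → arm_system)) is O(¬arm_system → ¬mute_channel), and O(¬arm_system) is already established, so O(¬mute_channel).
Premise 3, O(disclose_shipment → mute_channel), contraposes to O(¬mute_channel → ¬disclose_shipment); with O(¬mute_channel) we get O(¬disclose_shipment).
Premise 9, O(¬countersign_request → disclose_shipment), contraposes to O(¬disclose_shipment → countersign_request); with O(¬disclose_shipment) we get O(countersign_request).
The contrapositive of premise 2 (O(reject_minutes → ¬countersign_request)) is O(countersign_request → ¬reject_minutes), and O(countersign_request) is already established, so O(¬reject_minutes).
Premises 1, 5, 8, 10, 11 do not contribute to this derivation.
So O(¬reject_minutes) holds, i.e. F(reject_minutes). The claim follows.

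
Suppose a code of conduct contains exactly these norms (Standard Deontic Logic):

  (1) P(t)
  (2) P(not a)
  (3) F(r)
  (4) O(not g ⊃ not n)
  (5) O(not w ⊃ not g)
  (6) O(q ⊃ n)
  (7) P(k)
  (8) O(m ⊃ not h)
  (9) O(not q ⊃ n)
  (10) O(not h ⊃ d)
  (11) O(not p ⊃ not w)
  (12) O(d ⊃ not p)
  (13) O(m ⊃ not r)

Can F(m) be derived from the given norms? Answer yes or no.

By case analysis on not q: premise 9 gives O(not q ⊃ n) and premise 6 gives O(q ⊃ n), so O(n) either way.
The contrapositive of premise 4 (O(not g ⊃ not n)) is O(n ⊃ g), and O(n) is already established, so O(g).
The contrapositive of premise 5 (O(not w ⊃ not g)) is O(g ⊃ w), and O(g) is already established, so O(w).
The contrapositive of premise 11 (O(not p ⊃ not w)) is O(w ⊃ p), and O(w) is already established, so O(p).
Premise 12, O(d ⊃ not p), contraposes to O(p ⊃ not d); with O(p) we get O(not d).
The contrapositive of premise 10 (O(not h ⊃ d)) is O(not d ⊃ h), and O(not d) is already established, so O(h).
Premise 8, O(m ⊃ not h), contraposes to O(h ⊃ not m); with O(h) we get O(not m).
Premises 1, 2, 3, 7, 13 do not contribute to this derivation.
So O(not m) holds, i.e. F(m). The claim follows.

Yes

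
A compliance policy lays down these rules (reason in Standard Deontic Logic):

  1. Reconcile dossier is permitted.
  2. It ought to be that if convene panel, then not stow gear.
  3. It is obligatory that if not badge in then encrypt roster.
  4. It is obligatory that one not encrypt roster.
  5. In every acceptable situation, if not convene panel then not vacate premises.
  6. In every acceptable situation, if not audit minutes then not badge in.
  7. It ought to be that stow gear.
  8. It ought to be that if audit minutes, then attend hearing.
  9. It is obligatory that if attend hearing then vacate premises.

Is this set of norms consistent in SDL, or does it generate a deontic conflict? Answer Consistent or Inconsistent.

Inconsistent

From premise 4 we have O(¬encrypt_roster).
The contrapositive of premise 3 (O(¬badge_in → encrypt_roster)) is O(¬encrypt_roster → badge_in), and O(¬encrypt_roster) is already established, so O(badge_in).
The contrapositive of premise 6 (O(¬audit_minutes → ¬badge_in)) is O(badge_in → audit_minutes), and O(badge_in) is already established, so O(audit_minutes).
From O(audit_minutes) and premise 8, O(audit_minutes → attend_hearing), we obtain O(attend_hearing).
Premise 9 is O(attend_hearing → vacate_premises); since O(attend_hearing), deontic closure gives O(vacate_premises).
The contrapositive of premise 5 (O(¬convene_panel → ¬vacate_premises)) is O(vacate_premises → convene_panel), and O(vacate_premises) is already established, so O(convene_panel).
With premise 2, O(convene_panel → ¬stow_gear), the K-axiom yields O(¬stow_gear).
Yet premise 7 states O(stow_gear).
We now have both O(¬stow_gear) and O(stow_gear) — stow_gear is simultaneously obligatory and forbidden, violating the D-axiom.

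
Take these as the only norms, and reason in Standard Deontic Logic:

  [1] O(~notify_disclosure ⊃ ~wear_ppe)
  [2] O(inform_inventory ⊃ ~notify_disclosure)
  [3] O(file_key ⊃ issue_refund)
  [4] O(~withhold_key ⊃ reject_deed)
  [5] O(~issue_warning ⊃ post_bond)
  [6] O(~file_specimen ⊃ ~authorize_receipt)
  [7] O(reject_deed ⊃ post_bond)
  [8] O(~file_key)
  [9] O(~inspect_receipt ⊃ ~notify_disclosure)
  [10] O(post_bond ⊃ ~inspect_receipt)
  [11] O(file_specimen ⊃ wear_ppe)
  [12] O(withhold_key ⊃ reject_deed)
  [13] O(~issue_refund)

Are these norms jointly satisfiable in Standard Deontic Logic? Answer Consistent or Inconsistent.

Premise 3 is O(file_key ⊃ issue_refund), but O(file_key) is not derivable from the premises, so it does not yield O(issue_refund).
So O(issue_refund) is not derivable, and the apparent clash with O(~issue_refund) does not arise.
A world satisfying every obligation exists (e.g. authorize_receipt=false, file_key=false, file_specimen=false, inform_inventory=false, inspect_receipt=false, issue_refund=false, issue_warning=false, notify_disclosure=false, post_bond=true, reject_deed=true, wear_ppe=false, withhold_key=false); no atom is both obligatory and forbidden, so the set is consistent.

Consistent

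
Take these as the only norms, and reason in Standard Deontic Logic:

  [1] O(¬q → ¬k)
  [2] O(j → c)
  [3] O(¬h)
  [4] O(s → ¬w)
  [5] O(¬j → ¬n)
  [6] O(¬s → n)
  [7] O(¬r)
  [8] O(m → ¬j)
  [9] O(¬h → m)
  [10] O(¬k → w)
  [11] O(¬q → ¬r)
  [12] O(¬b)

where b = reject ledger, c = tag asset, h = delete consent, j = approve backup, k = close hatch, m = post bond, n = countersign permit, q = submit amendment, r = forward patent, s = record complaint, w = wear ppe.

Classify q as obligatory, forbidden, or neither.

Premise 3 states O(¬h) outright.
From O(¬h) and premise 9, O(¬h → m), we obtain O(m).
With premise 8, O(m → ¬j), the K-axiom yields O(¬j).
Premise 5 is O(¬j → ¬n); since O(¬j), deontic closure gives O(¬n).
Premise 6, O(¬s → n), contraposes to O(¬n → s); with O(¬n) we get O(s).
From O(s) and premise 4, O(s → ¬w), we obtain O(¬w).
Premise 10 is O(¬k → w); contrapositively O(¬w → k). Since O(¬w) holds, K gives O(k).
Premise 1 is O(¬q → ¬k); contrapositively O(k → q). Since O(k) holds, K gives O(q).
Premises 2, 7, 11, 12 do not contribute to this derivation.
Hence q is obligatory.

Obligatory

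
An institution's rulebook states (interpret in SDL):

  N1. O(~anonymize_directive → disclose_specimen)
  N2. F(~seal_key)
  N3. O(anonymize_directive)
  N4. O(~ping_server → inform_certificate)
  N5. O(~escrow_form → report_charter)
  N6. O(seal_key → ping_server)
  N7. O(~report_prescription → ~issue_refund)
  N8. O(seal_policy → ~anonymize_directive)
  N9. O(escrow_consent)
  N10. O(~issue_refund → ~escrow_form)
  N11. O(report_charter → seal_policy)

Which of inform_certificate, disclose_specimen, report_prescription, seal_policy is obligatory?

report_prescription

Premise 3 gives O(anonymize_directive).
The contrapositive of premise 8 (O(seal_policy → ~anonymize_directive)) is O(anonymize_directive → ~seal_policy), and O(anonymize_directive) is already established, so O(~seal_policy).
Premise 11, O(report_charter → seal_policy), contraposes to O(~seal_policy → ~report_charter); with O(~seal_policy) we get O(~report_charter).
Premise 5, O(~escrow_form → report_charter), contraposes to O(~report_charter → escrow_form); with O(~report_charter) we get O(escrow_form).
Premise 10 is O(~issue_refund → ~escrow_form); contrapositively O(escrow_form → issue_refund). Since O(escrow_form) holds, K gives O(issue_refund).
Premise 7, O(~report_prescription → ~issue_refund), contraposes to O(issue_refund → report_prescription); with O(issue_refund) we get O(report_prescription).
So O(report_prescription) holds — report_prescription is obligatory. None of the other listed options is made obligatory by any chain of premises.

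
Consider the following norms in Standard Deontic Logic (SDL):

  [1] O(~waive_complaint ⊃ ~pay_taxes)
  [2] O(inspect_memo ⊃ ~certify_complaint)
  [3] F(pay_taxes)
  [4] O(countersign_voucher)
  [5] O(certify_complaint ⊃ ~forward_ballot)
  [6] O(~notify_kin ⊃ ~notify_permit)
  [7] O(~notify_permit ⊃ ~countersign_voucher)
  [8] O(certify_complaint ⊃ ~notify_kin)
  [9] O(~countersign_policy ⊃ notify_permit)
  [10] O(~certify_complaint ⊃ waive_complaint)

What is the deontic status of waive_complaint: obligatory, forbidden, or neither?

Premise 4 gives O(countersign_voucher).
Premise 7, O(~notify_permit ⊃ ~countersign_voucher), contraposes to O(countersign_voucher ⊃ notify_permit); with O(countersign_voucher) we get O(notify_permit).
Premise 6, O(~notify_kin ⊃ ~notify_permit), contraposes to O(notify_permit ⊃ notify_kin); with O(notify_permit) we get O(notify_kin).
The contrapositive of premise 8 (O(certify_complaint ⊃ ~notify_kin)) is O(notify_kin ⊃ ~certify_complaint), and O(notify_kin) is already established, so O(~certify_complaint).
Premise 10 is O(~certify_complaint ⊃ waive_complaint); since O(~certify_complaint), deontic closure gives O(waive_complaint).
Premises 1, 2, 3, 5, 9 do not contribute to this derivation.
Hence waive_complaint is obligatory.

Obligatory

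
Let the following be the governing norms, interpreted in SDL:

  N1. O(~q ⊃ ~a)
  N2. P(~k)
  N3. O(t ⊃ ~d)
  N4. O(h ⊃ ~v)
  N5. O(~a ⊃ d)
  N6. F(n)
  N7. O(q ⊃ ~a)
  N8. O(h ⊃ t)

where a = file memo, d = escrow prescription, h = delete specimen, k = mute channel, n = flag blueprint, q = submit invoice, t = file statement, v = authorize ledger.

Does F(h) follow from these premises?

By case analysis on q: premise 7 gives O(q ⊃ ~a) and premise 1 gives O(~q ⊃ ~a), so O(~a) either way.
Applying K to premise 5 (O(~a ⊃ d)) and O(~a) yields O(d).
Premise 3, O(t ⊃ ~d), contraposes to O(d ⊃ ~t); with O(d) we get O(~t).
Premise 8 is O(h ⊃ t); contrapositively O(~t ⊃ ~h). Since O(~t) holds, K gives O(~h).
Premises 2, 4, 6 do not contribute to this derivation.
So O(~h) holds, i.e. F(h). The claim follows.

Yes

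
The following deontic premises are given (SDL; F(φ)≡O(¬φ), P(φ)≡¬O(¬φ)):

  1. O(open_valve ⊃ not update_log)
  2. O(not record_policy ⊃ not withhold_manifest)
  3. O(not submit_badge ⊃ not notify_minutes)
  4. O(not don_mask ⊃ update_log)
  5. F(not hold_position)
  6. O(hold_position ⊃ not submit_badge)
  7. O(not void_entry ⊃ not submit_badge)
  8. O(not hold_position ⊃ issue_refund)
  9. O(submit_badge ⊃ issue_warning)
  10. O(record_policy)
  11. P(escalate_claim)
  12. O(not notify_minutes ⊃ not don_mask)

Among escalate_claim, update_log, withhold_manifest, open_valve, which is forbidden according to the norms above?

Premise 5 is F(not hold_position), i.e. O(hold_position).
With premise 6, O(hold_position ⊃ not submit_badge), the K-axiom yields O(not submit_badge).
With premise 3, O(not submit_badge ⊃ not notify_minutes), the K-axiom yields O(not notify_minutes).
From O(not notify_minutes) and premise 12, O(not notify_minutes ⊃ not don_mask), we obtain O(not don_mask).
Premise 4 is O(not don_mask ⊃ update_log); since O(not don_mask), deontic closure gives O(update_log).
The contrapositive of premise 1 (O(open_valve ⊃ not update_log)) is O(update_log ⊃ not open_valve), and O(update_log) is already established, so O(not open_valve).
So O(not open_valve) holds, i.e. open_valve is forbidden. None of the other listed options is forbidden under the premises.

open_valve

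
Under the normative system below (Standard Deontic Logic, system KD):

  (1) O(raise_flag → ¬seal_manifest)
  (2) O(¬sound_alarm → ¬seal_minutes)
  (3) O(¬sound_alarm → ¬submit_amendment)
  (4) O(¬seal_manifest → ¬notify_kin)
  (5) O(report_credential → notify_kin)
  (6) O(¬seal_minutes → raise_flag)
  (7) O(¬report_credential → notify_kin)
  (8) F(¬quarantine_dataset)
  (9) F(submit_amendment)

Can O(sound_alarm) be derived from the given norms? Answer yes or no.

Yes

Premises 7 and 5 are O(¬report_credential → notify_kin) and O(report_credential → notify_kin); every ideal world satisfies ¬report_credential or report_credential, so in either case notify_kin holds — hence O(notify_kin).
Premise 4 is O(¬seal_manifest → ¬notify_kin); contrapositively O(notify_kin → seal_manifest). Since O(notify_kin) holds, K gives O(seal_manifest).
The contrapositive of premise 1 (O(raise_flag → ¬seal_manifest)) is O(seal_manifest → ¬raise_flag), and O(seal_manifest) is already established, so O(¬raise_flag).
Premise 6, O(¬seal_minutes → raise_flag), contraposes to O(¬raise_flag → seal_minutes); with O(¬raise_flag) we get O(seal_minutes).
The contrapositive of premise 2 (O(¬sound_alarm → ¬seal_minutes)) is O(seal_minutes → sound_alarm), and O(seal_minutes) is already established, so O(sound_alarm).
Premises 3, 8, 9 do not contribute to this derivation.
So O(sound_alarm) follows.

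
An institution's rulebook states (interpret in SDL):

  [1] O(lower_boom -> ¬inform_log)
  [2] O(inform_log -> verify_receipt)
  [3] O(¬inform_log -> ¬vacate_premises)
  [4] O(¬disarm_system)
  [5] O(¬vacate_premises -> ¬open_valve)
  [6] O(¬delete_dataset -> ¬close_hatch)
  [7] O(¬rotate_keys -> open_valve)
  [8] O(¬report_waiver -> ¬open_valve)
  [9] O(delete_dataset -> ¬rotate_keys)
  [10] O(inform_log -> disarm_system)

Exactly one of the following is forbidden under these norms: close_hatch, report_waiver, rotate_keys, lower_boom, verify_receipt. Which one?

close_hatch

From premise 4 we have O(¬disarm_system).
Premise 10 is O(inform_log -> disarm_system); contrapositively O(¬disarm_system -> ¬inform_log). Since O(¬disarm_system) holds, K gives O(¬inform_log).
From O(¬inform_log) and premise 3, O(¬inform_log -> ¬vacate_premises), we obtain O(¬vacate_premises).
Premise 5 is O(¬vacate_premises -> ¬open_valve); since O(¬vacate_premises), deontic closure gives O(¬open_valve).
Premise 7 is O(¬rotate_keys -> open_valve); contrapositively O(¬open_valve -> rotate_keys). Since O(¬open_valve) holds, K gives O(rotate_keys).
Premise 9, O(delete_dataset -> ¬rotate_keys), contraposes to O(rotate_keys -> ¬delete_dataset); with O(rotate_keys) we get O(¬delete_dataset).
With premise 6, O(¬delete_dataset -> ¬close_hatch), the K-axiom yields O(¬close_hatch).
So O(¬close_hatch) holds, i.e. close_hatch is forbidden. None of the other listed options is forbidden under the premises.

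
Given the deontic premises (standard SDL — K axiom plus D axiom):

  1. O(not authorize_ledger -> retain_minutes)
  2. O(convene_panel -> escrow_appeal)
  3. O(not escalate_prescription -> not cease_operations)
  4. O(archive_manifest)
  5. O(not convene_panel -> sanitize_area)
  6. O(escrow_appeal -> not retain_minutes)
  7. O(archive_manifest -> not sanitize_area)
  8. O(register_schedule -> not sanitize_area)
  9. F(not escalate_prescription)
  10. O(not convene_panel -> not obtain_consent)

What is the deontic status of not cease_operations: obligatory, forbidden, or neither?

Neither

Premise 3 is O(not escalate_prescription -> not cease_operations), but O(not escalate_prescription) is not derivable from the premises, so it does not yield O(not cease_operations).
No premise or chain of K-axiom applications forces O(not cease_operations), and none forces O(cease_operations). So not cease_operations is neither obligatory nor forbidden under these norms.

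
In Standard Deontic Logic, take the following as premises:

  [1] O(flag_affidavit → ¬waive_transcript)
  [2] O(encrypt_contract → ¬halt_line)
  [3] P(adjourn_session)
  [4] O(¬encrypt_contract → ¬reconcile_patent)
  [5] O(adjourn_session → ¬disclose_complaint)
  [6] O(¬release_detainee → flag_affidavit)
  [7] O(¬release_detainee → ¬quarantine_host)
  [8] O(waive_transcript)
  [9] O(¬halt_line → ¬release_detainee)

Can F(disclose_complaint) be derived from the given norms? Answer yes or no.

No

Premise 5 is O(adjourn_session → ¬disclose_complaint), but O(adjourn_session) is not derivable from the premises (the permission P(adjourn_session) asserts only ¬O(¬adjourn_session), not O(adjourn_session)), so it does not yield O(¬disclose_complaint).
No other premise forces O(¬disclose_complaint). An ideal world satisfying every premise can still have disclose_complaint true, so F(disclose_complaint) is not derivable.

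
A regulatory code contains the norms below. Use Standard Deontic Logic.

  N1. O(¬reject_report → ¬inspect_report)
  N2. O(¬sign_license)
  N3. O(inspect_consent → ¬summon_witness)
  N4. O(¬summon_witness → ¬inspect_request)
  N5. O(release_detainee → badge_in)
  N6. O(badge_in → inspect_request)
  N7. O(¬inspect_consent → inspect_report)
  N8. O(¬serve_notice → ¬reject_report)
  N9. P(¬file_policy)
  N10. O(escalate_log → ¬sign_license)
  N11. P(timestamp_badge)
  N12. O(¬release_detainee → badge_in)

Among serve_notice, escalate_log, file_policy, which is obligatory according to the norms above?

Premises 12 and 5 cover both cases: O(¬release_detainee → badge_in) and O(release_detainee → badge_in). Since ¬release_detainee ∨ release_detainee is a tautology, O(badge_in) follows.
Applying K to premise 6 (O(badge_in → inspect_request)) and O(badge_in) yields O(inspect_request).
Premise 4 is O(¬summon_witness → ¬inspect_request); contrapositively O(inspect_request → summon_witness). Since O(inspect_request) holds, K gives O(summon_witness).
Premise 3, O(inspect_consent → ¬summon_witness), contraposes to O(summon_witness → ¬inspect_consent); with O(summon_witness) we get O(¬inspect_consent).
Premise 7 is O(¬inspect_consent → inspect_report); since O(¬inspect_consent), deontic closure gives O(inspect_report).
Premise 1 is O(¬reject_report → ¬inspect_report); contrapositively O(inspect_report → reject_report). Since O(inspect_report) holds, K gives O(reject_report).
Premise 8 is O(¬serve_notice → ¬reject_report); contrapositively O(reject_report → serve_notice). Since O(reject_report) holds, K gives O(serve_notice).
So O(serve_notice) holds — serve_notice is obligatory. None of the other listed options is made obligatory by any chain of premises.

serve_notice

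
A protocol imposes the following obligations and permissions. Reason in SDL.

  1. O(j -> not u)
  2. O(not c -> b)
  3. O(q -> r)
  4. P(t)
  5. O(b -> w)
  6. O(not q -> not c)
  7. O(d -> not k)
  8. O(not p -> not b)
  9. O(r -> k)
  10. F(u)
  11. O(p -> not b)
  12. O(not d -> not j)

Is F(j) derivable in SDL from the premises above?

Yes

Premises 11 and 8 are O(p -> not b) and O(not p -> not b); every ideal world satisfies p or not p, so in either case not b holds — hence O(not b).
The contrapositive of premise 2 (O(not c -> b)) is O(not b -> c), and O(not b) is already established, so O(c).
The contrapositive of premise 6 (O(not q -> not c)) is O(c -> q), and O(c) is already established, so O(q).
With premise 3, O(q -> r), the K-axiom yields O(r).
Premise 9 is O(r -> k); since O(r), deontic closure gives O(k).
The contrapositive of premise 7 (O(d -> not k)) is O(k -> not d), and O(k) is already established, so O(not d).
Applying K to premise 12 (O(not d -> not j)) and O(not d) yields O(not j).
Premises 1, 4, 5, 10 do not contribute to this derivation.
So O(not j) holds, i.e. F(j). The claim follows.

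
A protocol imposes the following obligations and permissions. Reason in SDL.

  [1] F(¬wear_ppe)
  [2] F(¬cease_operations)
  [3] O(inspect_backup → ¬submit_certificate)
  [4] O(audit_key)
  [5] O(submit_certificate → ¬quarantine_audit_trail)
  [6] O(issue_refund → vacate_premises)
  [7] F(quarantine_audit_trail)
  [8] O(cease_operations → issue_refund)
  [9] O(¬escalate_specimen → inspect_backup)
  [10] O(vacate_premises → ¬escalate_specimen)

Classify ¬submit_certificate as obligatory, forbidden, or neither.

Obligatory

Premise 2 is F(¬cease_operations), i.e. O(cease_operations).
With premise 8, O(cease_operations → issue_refund), the K-axiom yields O(issue_refund).
Applying K to premise 6 (O(issue_refund → vacate_premises)) and O(issue_refund) yields O(vacate_premises).
Premise 10 is O(vacate_premises → ¬escalate_specimen); since O(vacate_premises), deontic closure gives O(¬escalate_specimen).
From O(¬escalate_specimen) and premise 9, O(¬escalate_specimen → inspect_backup), we obtain O(inspect_backup).
From O(inspect_backup) and premise 3, O(inspect_backup → ¬submit_certificate), we obtain O(¬submit_certificate).
Premises 1, 4, 5, 7 do not contribute to this derivation.
Hence ¬submit_certificate is obligatory.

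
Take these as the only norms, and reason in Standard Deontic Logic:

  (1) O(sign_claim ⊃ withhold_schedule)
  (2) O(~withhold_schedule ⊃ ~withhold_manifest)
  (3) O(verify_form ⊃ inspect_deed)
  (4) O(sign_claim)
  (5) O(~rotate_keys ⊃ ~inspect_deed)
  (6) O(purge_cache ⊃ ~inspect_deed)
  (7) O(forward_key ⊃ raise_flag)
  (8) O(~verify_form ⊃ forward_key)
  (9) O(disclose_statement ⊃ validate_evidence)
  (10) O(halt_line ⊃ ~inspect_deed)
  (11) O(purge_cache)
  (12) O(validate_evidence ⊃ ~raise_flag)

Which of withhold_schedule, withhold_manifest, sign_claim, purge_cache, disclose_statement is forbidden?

disclose_statement

Premise 11 gives O(purge_cache).
Applying K to premise 6 (O(purge_cache ⊃ ~inspect_deed)) and O(purge_cache) yields O(~inspect_deed).
The contrapositive of premise 3 (O(verify_form ⊃ inspect_deed)) is O(~inspect_deed ⊃ ~verify_form), and O(~inspect_deed) is already established, so O(~verify_form).
Premise 8 is O(~verify_form ⊃ forward_key); since O(~verify_form), deontic closure gives O(forward_key).
From O(forward_key) and premise 7, O(forward_key ⊃ raise_flag), we obtain O(raise_flag).
The contrapositive of premise 12 (O(validate_evidence ⊃ ~raise_flag)) is O(raise_flag ⊃ ~validate_evidence), and O(raise_flag) is already established, so O(~validate_evidence).
Premise 9, O(disclose_statement ⊃ validate_evidence), contraposes to O(~validate_evidence ⊃ ~disclose_statement); with O(~validate_evidence) we get O(~disclose_statement).
So O(~disclose_statement) holds, i.e. disclose_statement is forbidden. None of the other listed options is forbidden under the premises.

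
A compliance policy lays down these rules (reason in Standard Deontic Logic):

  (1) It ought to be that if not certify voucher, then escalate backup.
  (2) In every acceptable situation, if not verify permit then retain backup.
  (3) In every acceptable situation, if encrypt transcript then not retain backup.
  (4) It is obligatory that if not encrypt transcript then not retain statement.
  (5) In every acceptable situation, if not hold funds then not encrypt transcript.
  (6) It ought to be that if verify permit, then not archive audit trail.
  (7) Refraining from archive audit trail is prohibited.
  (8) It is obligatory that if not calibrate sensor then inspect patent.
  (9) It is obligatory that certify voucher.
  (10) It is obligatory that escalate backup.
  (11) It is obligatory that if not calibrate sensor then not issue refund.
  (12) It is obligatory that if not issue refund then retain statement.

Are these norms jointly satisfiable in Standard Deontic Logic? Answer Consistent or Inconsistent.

Premise 1 is O(¬certify_voucher → escalate_backup); even if O(escalate_backup) held, inferring O(¬certify_voucher) would be affirming the consequent — invalid.
So O(¬certify_voucher) is not derivable, and the apparent clash with O(certify_voucher) does not arise.
A world satisfying every obligation exists (e.g. archive_audit_trail=true, calibrate_sensor=true, certify_voucher=true, encrypt_transcript=false, escalate_backup=true, hold_funds=false, inspect_patent=false, issue_refund=true, retain_backup=true, retain_statement=false, verify_permit=false); no atom is both obligatory and forbidden, so the set is consistent.

Consistent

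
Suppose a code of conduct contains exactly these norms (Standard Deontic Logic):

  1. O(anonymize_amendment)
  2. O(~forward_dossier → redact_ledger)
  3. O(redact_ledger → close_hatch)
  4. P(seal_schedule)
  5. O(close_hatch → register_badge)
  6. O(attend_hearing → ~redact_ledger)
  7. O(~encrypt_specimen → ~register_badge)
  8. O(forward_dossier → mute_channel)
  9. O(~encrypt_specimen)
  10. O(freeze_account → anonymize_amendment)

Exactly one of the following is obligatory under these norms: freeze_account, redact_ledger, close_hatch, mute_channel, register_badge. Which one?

From premise 9 we have O(~encrypt_specimen).
From O(~encrypt_specimen) and premise 7, O(~encrypt_specimen → ~register_badge), we obtain O(~register_badge).
The contrapositive of premise 5 (O(close_hatch → register_badge)) is O(~register_badge → ~close_hatch), and O(~register_badge) is already established, so O(~close_hatch).
The contrapositive of premise 3 (O(redact_ledger → close_hatch)) is O(~close_hatch → ~redact_ledger), and O(~close_hatch) is already established, so O(~redact_ledger).
Premise 2 is O(~forward_dossier → redact_ledger); contrapositively O(~redact_ledger → forward_dossier). Since O(~redact_ledger) holds, K gives O(forward_dossier).
Applying K to premise 8 (O(forward_dossier → mute_channel)) and O(forward_dossier) yields O(mute_channel).
So O(mute_channel) holds — mute_channel is obligatory. None of the other listed options is made obligatory by any chain of premises.

mute_channel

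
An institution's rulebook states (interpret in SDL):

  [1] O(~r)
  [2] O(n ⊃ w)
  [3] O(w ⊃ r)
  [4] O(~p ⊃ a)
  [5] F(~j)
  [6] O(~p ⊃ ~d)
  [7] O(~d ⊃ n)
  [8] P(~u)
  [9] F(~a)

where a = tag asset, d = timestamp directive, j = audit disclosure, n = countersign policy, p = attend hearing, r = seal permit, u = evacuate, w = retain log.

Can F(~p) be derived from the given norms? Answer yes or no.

Yes

Premise 1 gives O(~r).
Premise 3, O(w ⊃ r), contraposes to O(~r ⊃ ~w); with O(~r) we get O(~w).
The contrapositive of premise 2 (O(n ⊃ w)) is O(~w ⊃ ~n), and O(~w) is already established, so O(~n).
Premise 7 is O(~d ⊃ n); contrapositively O(~n ⊃ d). Since O(~n) holds, K gives O(d).
Premise 6 is O(~p ⊃ ~d); contrapositively O(d ⊃ p). Since O(d) holds, K gives O(p).
Premises 4, 5, 8, 9 do not contribute to this derivation.
So O(p) holds, i.e. F(~p). The claim follows.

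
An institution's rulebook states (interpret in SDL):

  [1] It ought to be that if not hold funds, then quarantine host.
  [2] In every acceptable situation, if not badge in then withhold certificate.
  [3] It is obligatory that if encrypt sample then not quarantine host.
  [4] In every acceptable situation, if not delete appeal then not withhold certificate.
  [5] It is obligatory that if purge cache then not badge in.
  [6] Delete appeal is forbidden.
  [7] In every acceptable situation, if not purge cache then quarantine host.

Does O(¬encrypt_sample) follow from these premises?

Yes

Premise 6 is F(delete_appeal), i.e. O(¬delete_appeal).
With premise 4, O(¬delete_appeal → ¬withhold_certificate), the K-axiom yields O(¬withhold_certificate).
Premise 2 is O(¬badge_in → withhold_certificate); contrapositively O(¬withhold_certificate → badge_in). Since O(¬withhold_certificate) holds, K gives O(badge_in).
Premise 5, O(purge_cache → ¬badge_in), contraposes to O(badge_in → ¬purge_cache); with O(badge_in) we get O(¬purge_cache).
Applying K to premise 7 (O(¬purge_cache → quarantine_host)) and O(¬purge_cache) yields O(quarantine_host).
The contrapositive of premise 3 (O(encrypt_sample → ¬quarantine_host)) is O(quarantine_host → ¬encrypt_sample), and O(quarantine_host) is already established, so O(¬encrypt_sample).
Premise 1 does not contribute to this derivation.
So O(¬encrypt_sample) follows.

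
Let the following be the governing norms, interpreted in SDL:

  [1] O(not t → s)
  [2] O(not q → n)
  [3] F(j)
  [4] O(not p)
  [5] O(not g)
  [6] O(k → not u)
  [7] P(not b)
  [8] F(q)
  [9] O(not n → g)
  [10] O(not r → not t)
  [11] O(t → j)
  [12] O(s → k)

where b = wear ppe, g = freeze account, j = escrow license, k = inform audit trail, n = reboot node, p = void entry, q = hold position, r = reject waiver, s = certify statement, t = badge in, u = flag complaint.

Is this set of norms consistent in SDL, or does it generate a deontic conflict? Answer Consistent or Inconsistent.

Consistent

Premise 9 is O(not n → g), but O(not n) is not derivable from the premises, so it does not yield O(g).
So O(g) is not derivable, and the apparent clash with O(not g) does not arise.
A world satisfying every obligation exists (e.g. b=false, g=false, j=false, k=true, n=true, p=false, q=false, r=false, s=true, t=false, u=false); no atom is both obligatory and forbidden, so the set is consistent.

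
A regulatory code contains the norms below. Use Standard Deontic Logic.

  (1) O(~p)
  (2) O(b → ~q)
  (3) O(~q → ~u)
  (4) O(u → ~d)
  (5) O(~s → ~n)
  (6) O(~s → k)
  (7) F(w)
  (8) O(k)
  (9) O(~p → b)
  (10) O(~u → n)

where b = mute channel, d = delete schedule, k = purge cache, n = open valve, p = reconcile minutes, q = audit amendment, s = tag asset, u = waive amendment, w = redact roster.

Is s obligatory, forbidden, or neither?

Premise 1 states O(~p) outright.
With premise 9, O(~p → b), the K-axiom yields O(b).
Premise 2 is O(b → ~q); since O(b), deontic closure gives O(~q).
Applying K to premise 3 (O(~q → ~u)) and O(~q) yields O(~u).
Premise 10 is O(~u → n); since O(~u), deontic closure gives O(n).
Premise 5, O(~s → ~n), contraposes to O(n → s); with O(n) we get O(s).
Premises 4, 6, 7, 8 do not contribute to this derivation.
Hence s is obligatory.

Obligatory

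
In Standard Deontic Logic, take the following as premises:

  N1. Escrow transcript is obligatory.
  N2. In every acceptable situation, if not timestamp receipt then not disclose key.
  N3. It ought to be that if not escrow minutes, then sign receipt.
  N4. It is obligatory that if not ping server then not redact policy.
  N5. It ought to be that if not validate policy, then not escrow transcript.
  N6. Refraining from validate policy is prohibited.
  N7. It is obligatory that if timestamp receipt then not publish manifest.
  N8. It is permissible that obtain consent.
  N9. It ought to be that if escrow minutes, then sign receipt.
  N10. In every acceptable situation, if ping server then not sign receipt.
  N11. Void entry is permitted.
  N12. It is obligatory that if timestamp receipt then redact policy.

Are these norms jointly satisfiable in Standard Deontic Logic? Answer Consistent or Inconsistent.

Consistent

Premise 5 is O(¬validate_policy → ¬escrow_transcript), but O(¬validate_policy) is not derivable from the premises, so it does not yield O(¬escrow_transcript).
So O(¬escrow_transcript) is not derivable, and the apparent clash with O(escrow_transcript) does not arise.
A world satisfying every obligation exists (e.g. disclose_key=false, escrow_minutes=false, escrow_transcript=true, obtain_consent=false, ping_server=false, publish_manifest=false, redact_policy=false, sign_receipt=true, timestamp_receipt=false, validate_policy=true, void_entry=false); no atom is both obligatory and forbidden, so the set is consistent.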